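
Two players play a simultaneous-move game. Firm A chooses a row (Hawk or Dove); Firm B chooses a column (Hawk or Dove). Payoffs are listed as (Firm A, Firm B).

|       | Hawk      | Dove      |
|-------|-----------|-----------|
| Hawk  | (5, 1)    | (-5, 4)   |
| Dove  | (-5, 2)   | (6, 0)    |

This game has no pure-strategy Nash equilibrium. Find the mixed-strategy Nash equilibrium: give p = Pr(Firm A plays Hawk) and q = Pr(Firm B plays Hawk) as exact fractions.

p = 2/5, q = 11/21

In a mixed NE each player is indifferent between their pure strategies, so the opponent's mix sets the indifference.
Firm B indifferent between Hawk and Dove: p·1 + (1−p)·2 = p·4 + (1−p)·0 ⟹ 2 + (-1)p = 0 + 4p ⟹ p = 2/5.
Firm A indifferent between Hawk and Dove: q·5 + (1−q)·(-5) = q·(-5) + (1−q)·6 ⟹ (-5) + 10q = 6 + (-11)q ⟹ q = 11/21.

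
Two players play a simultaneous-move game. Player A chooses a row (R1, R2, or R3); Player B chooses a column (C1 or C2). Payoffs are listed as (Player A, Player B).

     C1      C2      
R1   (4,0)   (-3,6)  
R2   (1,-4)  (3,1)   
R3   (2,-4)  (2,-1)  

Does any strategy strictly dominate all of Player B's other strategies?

C2

Check whether one of Player B's strategies beats all alternatives regardless of what the opponent does.
C2 strictly dominates: vs R1: 6 > 0; vs R2: 1 > -4; vs R3: -1 > -4.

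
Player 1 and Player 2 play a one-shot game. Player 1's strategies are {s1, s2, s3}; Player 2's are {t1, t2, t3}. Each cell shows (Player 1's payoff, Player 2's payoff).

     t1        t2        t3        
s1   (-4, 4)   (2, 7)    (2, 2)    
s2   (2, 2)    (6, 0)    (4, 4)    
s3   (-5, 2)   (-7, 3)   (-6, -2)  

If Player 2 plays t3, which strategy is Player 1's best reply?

s2

With Player 2 fixed at t3, Player 1's payoffs are: s1 → 2, s2 → 4, s3 → -6.
The maximum is 4, achieved by s2.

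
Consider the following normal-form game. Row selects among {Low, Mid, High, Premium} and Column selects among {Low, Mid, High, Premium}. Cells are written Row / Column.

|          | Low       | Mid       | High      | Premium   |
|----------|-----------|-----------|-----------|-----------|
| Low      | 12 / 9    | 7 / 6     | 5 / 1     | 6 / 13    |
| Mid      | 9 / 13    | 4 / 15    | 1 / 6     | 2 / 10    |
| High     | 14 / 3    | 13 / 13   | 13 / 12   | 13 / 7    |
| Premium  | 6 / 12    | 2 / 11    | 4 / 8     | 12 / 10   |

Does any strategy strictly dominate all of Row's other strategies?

High

A strategy is strictly dominant if it gives Row a strictly higher payoff than every other strategy, against every choice by the opponent.
High strictly dominates: vs Low: 14 > each of {12, 9, 6}; vs Mid: 13 > each of {7, 4, 2}; vs High: 13 > each of {5, 1, 4}; vs Premium: 13 > each of {6, 2, 12}.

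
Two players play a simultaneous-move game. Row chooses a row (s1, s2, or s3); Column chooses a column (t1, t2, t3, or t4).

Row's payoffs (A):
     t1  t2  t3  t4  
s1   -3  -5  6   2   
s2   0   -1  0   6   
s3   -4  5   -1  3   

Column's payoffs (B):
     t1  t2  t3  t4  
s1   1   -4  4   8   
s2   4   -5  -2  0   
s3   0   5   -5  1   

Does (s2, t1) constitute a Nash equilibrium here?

Yes

Holding Column at t1: Row gets 0 from s2, versus -3 from s1, -4 from s3. No profitable deviation for Row.
Holding Row at s2: Column gets 4 from t1, versus -5 from t2, -2 from t3, 0 from t4. No profitable deviation for Column either.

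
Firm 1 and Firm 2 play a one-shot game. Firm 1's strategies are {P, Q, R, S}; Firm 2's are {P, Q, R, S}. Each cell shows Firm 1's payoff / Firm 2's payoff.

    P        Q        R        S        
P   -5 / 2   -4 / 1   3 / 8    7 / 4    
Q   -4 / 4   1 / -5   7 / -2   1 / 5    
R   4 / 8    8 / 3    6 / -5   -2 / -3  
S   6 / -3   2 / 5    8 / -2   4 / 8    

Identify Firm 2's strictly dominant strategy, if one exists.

Check whether one of Firm 2's strategies beats all alternatives regardless of what the opponent does.
P is not dominant: against P, R gives 8 > 2.
Q is not dominant: against P, P gives 2 > 1.
R is not dominant: against Q, P gives 4 > -2.
S is not dominant: against P, R gives 8 > 4.
No single strategy is best against every opponent action.

None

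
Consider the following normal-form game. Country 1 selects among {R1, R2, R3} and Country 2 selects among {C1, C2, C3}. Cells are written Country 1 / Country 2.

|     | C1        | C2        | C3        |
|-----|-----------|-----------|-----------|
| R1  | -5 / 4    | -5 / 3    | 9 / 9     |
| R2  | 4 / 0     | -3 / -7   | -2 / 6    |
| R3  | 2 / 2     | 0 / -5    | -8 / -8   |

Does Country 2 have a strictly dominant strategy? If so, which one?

A strategy is strictly dominant if it gives Country 2 a strictly higher payoff than every other strategy, against every choice by the opponent.
C1 is not dominant: against R1, C3 gives 9 > 4.
C2 is not dominant: against R1, C1 gives 4 > 3.
C3 is not dominant: against R3, C1 gives 2 > -8.
No single strategy is best against every opponent action.

None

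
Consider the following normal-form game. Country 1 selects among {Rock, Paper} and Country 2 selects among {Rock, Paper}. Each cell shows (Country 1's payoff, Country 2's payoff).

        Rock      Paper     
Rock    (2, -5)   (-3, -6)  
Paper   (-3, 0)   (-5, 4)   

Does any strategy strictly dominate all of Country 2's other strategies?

None

Check whether one of Country 2's strategies beats all alternatives regardless of what the opponent does.
Rock is not dominant: against Paper, Paper gives 4 > 0.
Paper is not dominant: against Rock, Rock gives -5 > -6.
No single strategy is best against every opponent action.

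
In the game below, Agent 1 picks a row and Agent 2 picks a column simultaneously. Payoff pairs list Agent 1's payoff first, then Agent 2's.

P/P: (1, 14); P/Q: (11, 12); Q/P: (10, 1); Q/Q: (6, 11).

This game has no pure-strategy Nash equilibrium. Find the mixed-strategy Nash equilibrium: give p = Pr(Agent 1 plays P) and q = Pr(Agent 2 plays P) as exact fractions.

In a mixed NE each player is indifferent between their pure strategies, so the opponent's mix sets the indifference.
Agent 2 indifferent between P and Q: p·14 + (1−p)·1 = p·12 + (1−p)·11 ⟹ 1 + 13p = 11 + 1p ⟹ p = 5/6.
Agent 1 indifferent between P and Q: q·1 + (1−q)·11 = q·10 + (1−q)·6 ⟹ 11 + (-10)q = 6 + 4q ⟹ q = 5/14.

p = 5/6, q = 5/14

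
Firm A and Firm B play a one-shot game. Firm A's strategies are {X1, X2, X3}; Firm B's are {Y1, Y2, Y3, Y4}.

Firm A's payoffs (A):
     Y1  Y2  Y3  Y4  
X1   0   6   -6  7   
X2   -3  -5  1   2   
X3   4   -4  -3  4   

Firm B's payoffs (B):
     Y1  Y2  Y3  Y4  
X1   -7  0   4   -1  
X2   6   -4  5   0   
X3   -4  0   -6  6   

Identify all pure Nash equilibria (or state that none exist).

There is no pure-strategy Nash equilibrium

Find each player's best response to every opponent strategy; NE are the intersections.
Firm A's best responses — vs Y1: X3 (payoff 4); vs Y2: X1 (payoff 6); vs Y3: X2 (payoff 1); vs Y4: X1 (payoff 7).
Firm B's best responses — vs X1: Y3 (payoff 4); vs X2: Y1 (payoff 6); vs X3: Y4 (payoff 6).
No cell has both players best-responding. For instance, Firm A's best reply to Y2 is X1, but against X1 Firm B prefers Y3 over Y2.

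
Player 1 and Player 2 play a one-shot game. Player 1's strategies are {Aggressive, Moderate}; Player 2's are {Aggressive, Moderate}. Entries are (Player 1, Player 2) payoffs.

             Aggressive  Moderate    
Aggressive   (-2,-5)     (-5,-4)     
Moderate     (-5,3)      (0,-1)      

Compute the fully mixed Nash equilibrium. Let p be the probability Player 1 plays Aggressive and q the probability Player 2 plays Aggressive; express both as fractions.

p = 4/5, q = 5/8

Each player's mixing probability is pinned down by making the *other* player indifferent.
Player 2 indifferent between Aggressive and Moderate: p·(-5) + (1−p)·3 = p·(-4) + (1−p)·(-1) ⟹ 3 + (-8)p = (-1) + (-3)p ⟹ p = 4/5.
Player 1 indifferent between Aggressive and Moderate: q·(-2) + (1−q)·(-5) = q·(-5) + (1−q)·0 ⟹ (-5) + 3q = 0 + (-5)q ⟹ q = 5/8.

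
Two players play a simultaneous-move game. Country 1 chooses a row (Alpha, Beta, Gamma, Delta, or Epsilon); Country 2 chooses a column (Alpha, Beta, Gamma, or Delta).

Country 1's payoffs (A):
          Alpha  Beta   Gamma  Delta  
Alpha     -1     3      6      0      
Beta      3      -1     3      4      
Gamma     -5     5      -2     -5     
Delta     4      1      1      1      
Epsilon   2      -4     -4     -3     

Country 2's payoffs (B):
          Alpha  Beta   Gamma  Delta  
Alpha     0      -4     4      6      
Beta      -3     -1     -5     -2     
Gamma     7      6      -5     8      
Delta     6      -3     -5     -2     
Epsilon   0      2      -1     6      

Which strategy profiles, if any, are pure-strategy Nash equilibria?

(Delta, Alpha)

Check mutual best responses: a cell is a NE iff neither player can gain by unilaterally deviating.
Country 1's best responses — vs Alpha: Delta (payoff 4); vs Beta: Gamma (payoff 5); vs Gamma: Alpha (payoff 6); vs Delta: Beta (payoff 4).
Country 2's best responses — vs Alpha: Delta (payoff 6); vs Beta: Beta (payoff -1); vs Gamma: Delta (payoff 8); vs Delta: Alpha (payoff 6); vs Epsilon: Delta (payoff 6).
The only mutual best response is (Delta, Alpha); neither player gains by switching there.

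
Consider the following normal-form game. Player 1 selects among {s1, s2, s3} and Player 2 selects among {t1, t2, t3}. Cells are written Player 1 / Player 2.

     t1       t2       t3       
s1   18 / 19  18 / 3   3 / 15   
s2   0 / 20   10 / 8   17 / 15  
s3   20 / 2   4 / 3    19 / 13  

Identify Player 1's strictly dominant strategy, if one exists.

None

Check whether one of Player 1's strategies beats all alternatives regardless of what the opponent does.
s1 is not dominant: against t1, s3 gives 20 > 18.
s2 is not dominant: against t1, s1 gives 18 > 0.
s3 is not dominant: against t2, s1 gives 18 > 4.
No single strategy is best against every opponent action.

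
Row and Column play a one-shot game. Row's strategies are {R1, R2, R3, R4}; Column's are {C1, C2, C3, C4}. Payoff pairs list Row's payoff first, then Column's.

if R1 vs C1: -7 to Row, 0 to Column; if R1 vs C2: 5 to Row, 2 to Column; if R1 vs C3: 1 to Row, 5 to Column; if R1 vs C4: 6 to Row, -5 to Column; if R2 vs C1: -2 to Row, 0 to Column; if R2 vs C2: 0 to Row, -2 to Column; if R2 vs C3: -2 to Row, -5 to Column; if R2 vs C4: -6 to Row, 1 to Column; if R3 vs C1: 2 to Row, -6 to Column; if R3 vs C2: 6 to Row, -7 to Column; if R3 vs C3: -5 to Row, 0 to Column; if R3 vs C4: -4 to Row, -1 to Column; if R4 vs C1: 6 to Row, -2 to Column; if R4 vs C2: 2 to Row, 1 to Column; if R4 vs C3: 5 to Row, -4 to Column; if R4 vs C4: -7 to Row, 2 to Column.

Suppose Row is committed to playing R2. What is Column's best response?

With Row fixed at R2, Column's payoffs are: C1 → 0, C2 → -2, C3 → -5, C4 → 1.
The maximum is 1, achieved by C4.

C4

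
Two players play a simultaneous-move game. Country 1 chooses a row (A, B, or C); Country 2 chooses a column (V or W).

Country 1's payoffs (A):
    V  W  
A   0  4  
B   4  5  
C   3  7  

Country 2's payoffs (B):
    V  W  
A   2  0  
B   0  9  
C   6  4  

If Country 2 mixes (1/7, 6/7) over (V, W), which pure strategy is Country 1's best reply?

Country 1's best reply maximizes expected payoff against the mix.
A: (1/7)·0 + (6/7)·4 = 24/7
B: (1/7)·4 + (6/7)·5 = 34/7
C: (1/7)·3 + (6/7)·7 = 45/7
Highest expected payoff is 45/7, from C.

C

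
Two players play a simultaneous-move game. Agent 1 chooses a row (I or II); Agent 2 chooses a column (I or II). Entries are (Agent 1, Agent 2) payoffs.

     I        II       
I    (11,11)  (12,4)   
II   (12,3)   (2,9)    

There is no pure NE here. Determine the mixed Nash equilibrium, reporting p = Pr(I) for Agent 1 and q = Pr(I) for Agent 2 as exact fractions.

In a mixed NE each player is indifferent between their pure strategies, so the opponent's mix sets the indifference.
Agent 2 indifferent between I and II: p·11 + (1−p)·3 = p·4 + (1−p)·9 ⟹ 3 + 8p = 9 + (-5)p ⟹ p = 6/13.
Agent 1 indifferent between I and II: q·11 + (1−q)·12 = q·12 + (1−q)·2 ⟹ 12 + (-1)q = 2 + 10q ⟹ q = 10/11.

p = 6/13, q = 10/11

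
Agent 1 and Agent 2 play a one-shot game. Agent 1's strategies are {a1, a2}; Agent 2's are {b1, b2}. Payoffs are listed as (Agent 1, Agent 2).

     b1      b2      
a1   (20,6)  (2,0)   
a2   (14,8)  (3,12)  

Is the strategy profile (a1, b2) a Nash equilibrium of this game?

Holding Agent 2 at b2: Agent 1 gets 2 from a1 but could get 3 by switching to a2. Agent 1 has a profitable deviation.

No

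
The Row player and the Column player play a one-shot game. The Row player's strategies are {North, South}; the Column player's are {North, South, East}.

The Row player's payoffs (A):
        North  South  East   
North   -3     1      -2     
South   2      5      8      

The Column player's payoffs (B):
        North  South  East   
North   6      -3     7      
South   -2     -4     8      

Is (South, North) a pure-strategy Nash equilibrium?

No

Holding the Column player at North: the Row player gets 2 from South, versus -3 from North. No profitable deviation for the Row player.
Holding the Row player at South: the Column player gets -2 from North but could get 8 by switching to East. The Column player has a profitable deviation.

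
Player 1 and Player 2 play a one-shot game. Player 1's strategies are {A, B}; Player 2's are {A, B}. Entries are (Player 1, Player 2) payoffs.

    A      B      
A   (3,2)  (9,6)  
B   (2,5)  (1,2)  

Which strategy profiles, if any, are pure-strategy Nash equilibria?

(A, B)

Find each player's best response to every opponent strategy; NE are the intersections.
Player 1's best responses — vs A: A (payoff 3); vs B: A (payoff 9).
Player 2's best responses — vs A: B (payoff 6); vs B: A (payoff 5).
The only mutual best response is (A, B); neither player gains by switching there.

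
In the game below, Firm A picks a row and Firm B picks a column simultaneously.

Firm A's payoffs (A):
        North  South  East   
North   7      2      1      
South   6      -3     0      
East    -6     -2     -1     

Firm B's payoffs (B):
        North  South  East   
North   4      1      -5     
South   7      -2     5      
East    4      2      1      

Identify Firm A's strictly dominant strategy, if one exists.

A strategy is strictly dominant if it gives Firm A a strictly higher payoff than every other strategy, against every choice by the opponent.
North strictly dominates: vs North: 7 > each of {6, -6}; vs South: 2 > each of {-3, -2}; vs East: 1 > each of {0, -1}.

North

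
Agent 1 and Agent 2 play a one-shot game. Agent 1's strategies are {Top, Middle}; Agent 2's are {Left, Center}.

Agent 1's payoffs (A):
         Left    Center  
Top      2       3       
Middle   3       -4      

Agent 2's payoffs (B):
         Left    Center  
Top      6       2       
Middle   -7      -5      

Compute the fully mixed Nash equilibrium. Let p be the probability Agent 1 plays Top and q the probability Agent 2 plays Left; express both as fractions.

p = 1/3, q = 7/8

In a mixed NE each player is indifferent between their pure strategies, so the opponent's mix sets the indifference.
Agent 2 indifferent between Left and Center: p·6 + (1−p)·(-7) = p·2 + (1−p)·(-5) ⟹ (-7) + 13p = (-5) + 7p ⟹ p = 1/3.
Agent 1 indifferent between Top and Middle: q·2 + (1−q)·3 = q·3 + (1−q)·(-4) ⟹ 3 + (-1)q = (-4) + 7q ⟹ q = 7/8.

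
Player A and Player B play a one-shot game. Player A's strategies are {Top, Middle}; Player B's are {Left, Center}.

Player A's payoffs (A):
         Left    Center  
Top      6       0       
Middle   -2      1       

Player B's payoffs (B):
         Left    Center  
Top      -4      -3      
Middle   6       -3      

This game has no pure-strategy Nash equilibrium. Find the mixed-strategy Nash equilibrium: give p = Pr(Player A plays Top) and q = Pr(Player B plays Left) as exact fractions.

Each player's mixing probability is pinned down by making the *other* player indifferent.
Player B indifferent between Left and Center: p·(-4) + (1−p)·6 = p·(-3) + (1−p)·(-3) ⟹ 6 + (-10)p = (-3) + 0p ⟹ p = 9/10.
Player A indifferent between Top and Middle: q·6 + (1−q)·0 = q·(-2) + (1−q)·1 ⟹ 0 + 6q = 1 + (-3)q ⟹ q = 1/9.

p = 9/10, q = 1/9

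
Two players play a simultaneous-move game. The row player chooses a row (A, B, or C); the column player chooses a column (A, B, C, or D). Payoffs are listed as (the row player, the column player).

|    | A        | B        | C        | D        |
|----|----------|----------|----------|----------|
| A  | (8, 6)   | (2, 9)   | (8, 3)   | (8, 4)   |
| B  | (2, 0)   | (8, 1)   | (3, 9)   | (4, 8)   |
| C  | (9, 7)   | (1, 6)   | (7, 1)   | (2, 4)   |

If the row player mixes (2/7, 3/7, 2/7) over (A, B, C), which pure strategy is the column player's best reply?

Compute the column player's expected payoff from each pure strategy against the given mix.
A: (2/7)·6 + (3/7)·0 + (2/7)·7 = 26/7
B: (2/7)·9 + (3/7)·1 + (2/7)·6 = 33/7
C: (2/7)·3 + (3/7)·9 + (2/7)·1 = 5
D: (2/7)·4 + (3/7)·8 + (2/7)·4 = 40/7
Highest expected payoff is 40/7, from D.

D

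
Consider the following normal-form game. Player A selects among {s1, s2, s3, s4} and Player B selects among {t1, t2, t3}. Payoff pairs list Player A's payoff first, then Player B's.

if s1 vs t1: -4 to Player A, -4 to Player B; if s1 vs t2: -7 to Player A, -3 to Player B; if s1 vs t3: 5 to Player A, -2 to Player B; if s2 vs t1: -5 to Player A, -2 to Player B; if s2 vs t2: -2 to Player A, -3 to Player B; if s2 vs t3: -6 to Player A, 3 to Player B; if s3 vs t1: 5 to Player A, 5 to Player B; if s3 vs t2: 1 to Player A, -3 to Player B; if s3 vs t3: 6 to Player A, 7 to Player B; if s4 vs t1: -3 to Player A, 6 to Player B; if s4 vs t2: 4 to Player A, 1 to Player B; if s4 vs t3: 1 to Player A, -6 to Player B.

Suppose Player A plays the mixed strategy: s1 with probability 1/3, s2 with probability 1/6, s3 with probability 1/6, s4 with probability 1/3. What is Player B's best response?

t1

Player B's best reply maximizes expected payoff against the mix.
t1: (1/3)·(-4) + (1/6)·(-2) + (1/6)·5 + (1/3)·6 = 7/6
t2: (1/3)·(-3) + (1/6)·(-3) + (1/6)·(-3) + (1/3)·1 = -5/3
t3: (1/3)·(-2) + (1/6)·3 + (1/6)·7 + (1/3)·(-6) = -1
Highest expected payoff is 7/6, from t1.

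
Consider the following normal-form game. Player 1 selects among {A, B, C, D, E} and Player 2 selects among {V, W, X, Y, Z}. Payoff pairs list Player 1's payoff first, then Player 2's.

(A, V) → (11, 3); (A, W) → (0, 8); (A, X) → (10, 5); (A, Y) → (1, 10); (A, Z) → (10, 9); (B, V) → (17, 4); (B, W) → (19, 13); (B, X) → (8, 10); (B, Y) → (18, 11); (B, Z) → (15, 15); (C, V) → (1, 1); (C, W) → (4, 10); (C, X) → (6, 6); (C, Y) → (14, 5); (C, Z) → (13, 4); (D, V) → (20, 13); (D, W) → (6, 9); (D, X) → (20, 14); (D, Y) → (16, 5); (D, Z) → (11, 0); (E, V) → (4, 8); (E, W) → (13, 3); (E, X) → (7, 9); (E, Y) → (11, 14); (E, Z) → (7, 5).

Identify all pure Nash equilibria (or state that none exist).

(B, Z) and (D, X)

Find each player's best response to every opponent strategy; NE are the intersections.
Player 1's best responses — vs V: D (payoff 20); vs W: B (payoff 19); vs X: D (payoff 20); vs Y: B (payoff 18); vs Z: B (payoff 15).
Player 2's best responses — vs A: Y (payoff 10); vs B: Z (payoff 15); vs C: W (payoff 10); vs D: X (payoff 14); vs E: Y (payoff 14).
Mutual best responses occur at (B, Z) and (D, X); at each, neither player gains by switching.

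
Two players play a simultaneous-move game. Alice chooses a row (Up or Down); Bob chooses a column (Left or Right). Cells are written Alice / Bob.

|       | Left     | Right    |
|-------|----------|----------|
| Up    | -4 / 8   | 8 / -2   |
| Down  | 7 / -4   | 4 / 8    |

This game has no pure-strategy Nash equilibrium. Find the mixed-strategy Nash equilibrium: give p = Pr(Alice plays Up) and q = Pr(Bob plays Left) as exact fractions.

p = 6/11, q = 4/15

Each player's mixing probability is pinned down by making the *other* player indifferent.
Bob indifferent between Left and Right: p·8 + (1−p)·(-4) = p·(-2) + (1−p)·8 ⟹ (-4) + 12p = 8 + (-10)p ⟹ p = 6/11.
Alice indifferent between Up and Down: q·(-4) + (1−q)·8 = q·7 + (1−q)·4 ⟹ 8 + (-12)q = 4 + 3q ⟹ q = 4/15.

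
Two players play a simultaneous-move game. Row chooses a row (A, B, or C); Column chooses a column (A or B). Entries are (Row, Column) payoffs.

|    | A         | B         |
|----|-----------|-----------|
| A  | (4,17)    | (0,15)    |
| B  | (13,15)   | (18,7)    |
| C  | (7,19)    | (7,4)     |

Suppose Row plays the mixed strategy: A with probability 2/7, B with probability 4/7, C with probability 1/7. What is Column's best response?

Compute Column's expected payoff from each pure strategy against the given mix.
A: (2/7)·17 + (4/7)·15 + (1/7)·19 = 113/7
B: (2/7)·15 + (4/7)·7 + (1/7)·4 = 62/7
Highest expected payoff is 113/7, from A.

A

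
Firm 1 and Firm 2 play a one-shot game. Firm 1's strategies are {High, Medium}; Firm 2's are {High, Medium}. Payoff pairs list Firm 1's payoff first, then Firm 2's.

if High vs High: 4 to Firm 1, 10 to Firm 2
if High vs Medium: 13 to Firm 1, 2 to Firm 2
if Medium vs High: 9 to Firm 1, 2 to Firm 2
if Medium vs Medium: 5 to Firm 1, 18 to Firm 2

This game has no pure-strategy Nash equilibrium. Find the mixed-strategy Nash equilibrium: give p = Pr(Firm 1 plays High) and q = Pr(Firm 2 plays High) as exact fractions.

In a mixed NE each player is indifferent between their pure strategies, so the opponent's mix sets the indifference.
Firm 2 indifferent between High and Medium: p·10 + (1−p)·2 = p·2 + (1−p)·18 ⟹ 2 + 8p = 18 + (-16)p ⟹ p = 2/3.
Firm 1 indifferent between High and Medium: q·4 + (1−q)·13 = q·9 + (1−q)·5 ⟹ 13 + (-9)q = 5 + 4q ⟹ q = 8/13.

p = 2/3, q = 8/13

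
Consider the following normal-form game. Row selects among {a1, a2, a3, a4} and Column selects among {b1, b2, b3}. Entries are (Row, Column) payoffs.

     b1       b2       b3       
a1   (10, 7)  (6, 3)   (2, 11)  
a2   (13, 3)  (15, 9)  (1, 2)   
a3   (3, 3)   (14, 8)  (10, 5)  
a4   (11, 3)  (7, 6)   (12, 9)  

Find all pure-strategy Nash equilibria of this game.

(a2, b2) and (a4, b3)

Find each player's best response to every opponent strategy; NE are the intersections.
Row's best responses — vs b1: a2 (payoff 13); vs b2: a2 (payoff 15); vs b3: a4 (payoff 12).
Column's best responses — vs a1: b3 (payoff 11); vs a2: b2 (payoff 9); vs a3: b2 (payoff 8); vs a4: b3 (payoff 9).
Mutual best responses occur at (a2, b2) and (a4, b3); at each, neither player gains by switching.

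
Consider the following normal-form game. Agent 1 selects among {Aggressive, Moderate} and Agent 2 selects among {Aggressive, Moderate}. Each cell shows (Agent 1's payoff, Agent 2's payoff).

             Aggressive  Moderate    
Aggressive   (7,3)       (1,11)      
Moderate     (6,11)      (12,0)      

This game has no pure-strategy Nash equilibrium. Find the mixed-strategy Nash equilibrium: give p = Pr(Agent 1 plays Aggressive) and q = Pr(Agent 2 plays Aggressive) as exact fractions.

Each player's mixing probability is pinned down by making the *other* player indifferent.
Agent 2 indifferent between Aggressive and Moderate: p·3 + (1−p)·11 = p·11 + (1−p)·0 ⟹ 11 + (-8)p = 0 + 11p ⟹ p = 11/19.
Agent 1 indifferent between Aggressive and Moderate: q·7 + (1−q)·1 = q·6 + (1−q)·12 ⟹ 1 + 6q = 12 + (-6)q ⟹ q = 11/12.

p = 11/19, q = 11/12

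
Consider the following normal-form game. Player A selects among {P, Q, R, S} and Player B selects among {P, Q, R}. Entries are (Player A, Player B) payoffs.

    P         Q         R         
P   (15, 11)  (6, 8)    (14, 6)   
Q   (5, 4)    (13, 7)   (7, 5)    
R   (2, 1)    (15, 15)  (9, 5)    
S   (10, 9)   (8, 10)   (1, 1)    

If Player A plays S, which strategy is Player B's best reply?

Q

With Player A fixed at S, Player B's payoffs are: P → 9, Q → 10, R → 1.
The maximum is 10, achieved by Q.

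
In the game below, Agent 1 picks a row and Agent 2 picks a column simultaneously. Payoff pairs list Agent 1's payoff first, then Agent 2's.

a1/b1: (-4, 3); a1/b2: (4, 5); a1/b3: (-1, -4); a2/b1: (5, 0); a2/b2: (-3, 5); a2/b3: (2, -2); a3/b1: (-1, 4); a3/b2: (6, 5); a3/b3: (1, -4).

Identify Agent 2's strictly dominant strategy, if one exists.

b2

A strategy is strictly dominant if it gives Agent 2 a strictly higher payoff than every other strategy, against every choice by the opponent.
b2 strictly dominates: vs a1: 5 > each of {3, -4}; vs a2: 5 > each of {0, -2}; vs a3: 5 > each of {4, -4}.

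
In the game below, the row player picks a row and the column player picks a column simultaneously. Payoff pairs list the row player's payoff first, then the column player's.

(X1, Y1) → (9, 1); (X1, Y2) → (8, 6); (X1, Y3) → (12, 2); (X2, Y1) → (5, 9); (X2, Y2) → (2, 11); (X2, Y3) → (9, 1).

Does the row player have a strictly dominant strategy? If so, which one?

X1

Check whether one of the row player's strategies beats all alternatives regardless of what the opponent does.
X1 strictly dominates: vs Y1: 9 > 5; vs Y2: 8 > 2; vs Y3: 12 > 9.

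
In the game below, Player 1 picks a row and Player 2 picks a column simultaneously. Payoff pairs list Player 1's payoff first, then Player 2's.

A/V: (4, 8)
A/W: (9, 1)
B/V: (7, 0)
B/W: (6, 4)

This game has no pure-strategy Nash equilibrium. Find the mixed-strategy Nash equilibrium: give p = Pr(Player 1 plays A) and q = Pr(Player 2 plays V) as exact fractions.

p = 4/11, q = 1/2

Each player's mixing probability is pinned down by making the *other* player indifferent.
Player 2 indifferent between V and W: p·8 + (1−p)·0 = p·1 + (1−p)·4 ⟹ 0 + 8p = 4 + (-3)p ⟹ p = 4/11.
Player 1 indifferent between A and B: q·4 + (1−q)·9 = q·7 + (1−q)·6 ⟹ 9 + (-5)q = 6 + 1q ⟹ q = 1/2.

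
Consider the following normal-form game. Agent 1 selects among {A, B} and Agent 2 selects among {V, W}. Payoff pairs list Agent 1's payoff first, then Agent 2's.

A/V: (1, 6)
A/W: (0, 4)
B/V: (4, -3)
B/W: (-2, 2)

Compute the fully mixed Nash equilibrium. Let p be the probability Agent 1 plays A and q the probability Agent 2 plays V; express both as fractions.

Each player's mixing probability is pinned down by making the *other* player indifferent.
Agent 2 indifferent between V and W: p·6 + (1−p)·(-3) = p·4 + (1−p)·2 ⟹ (-3) + 9p = 2 + 2p ⟹ p = 5/7.
Agent 1 indifferent between A and B: q·1 + (1−q)·0 = q·4 + (1−q)·(-2) ⟹ 0 + 1q = (-2) + 6q ⟹ q = 2/5.

p = 5/7, q = 2/5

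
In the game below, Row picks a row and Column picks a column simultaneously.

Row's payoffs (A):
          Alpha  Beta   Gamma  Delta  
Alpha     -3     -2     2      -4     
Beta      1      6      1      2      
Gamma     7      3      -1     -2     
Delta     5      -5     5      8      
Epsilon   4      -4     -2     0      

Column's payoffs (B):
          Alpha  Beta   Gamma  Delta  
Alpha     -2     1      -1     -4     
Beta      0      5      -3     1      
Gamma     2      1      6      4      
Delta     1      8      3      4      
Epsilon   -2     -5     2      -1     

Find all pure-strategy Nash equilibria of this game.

(Beta, Beta)

A profile is a Nash equilibrium when each player is best-responding to the other.
Row's best responses — vs Alpha: Gamma (payoff 7); vs Beta: Beta (payoff 6); vs Gamma: Delta (payoff 5); vs Delta: Delta (payoff 8).
Column's best responses — vs Alpha: Beta (payoff 1); vs Beta: Beta (payoff 5); vs Gamma: Gamma (payoff 6); vs Delta: Beta (payoff 8); vs Epsilon: Gamma (payoff 2).
The only mutual best response is (Beta, Beta); neither player gains by switching there.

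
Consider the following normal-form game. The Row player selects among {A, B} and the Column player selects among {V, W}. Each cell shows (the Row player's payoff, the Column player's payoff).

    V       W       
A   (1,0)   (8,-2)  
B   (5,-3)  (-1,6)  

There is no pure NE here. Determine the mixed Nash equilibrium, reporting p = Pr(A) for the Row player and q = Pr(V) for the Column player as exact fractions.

In a mixed NE each player is indifferent between their pure strategies, so the opponent's mix sets the indifference.
The Column player indifferent between V and W: p·0 + (1−p)·(-3) = p·(-2) + (1−p)·6 ⟹ (-3) + 3p = 6 + (-8)p ⟹ p = 9/11.
The Row player indifferent between A and B: q·1 + (1−q)·8 = q·5 + (1−q)·(-1) ⟹ 8 + (-7)q = (-1) + 6q ⟹ q = 9/13.

p = 9/11, q = 9/13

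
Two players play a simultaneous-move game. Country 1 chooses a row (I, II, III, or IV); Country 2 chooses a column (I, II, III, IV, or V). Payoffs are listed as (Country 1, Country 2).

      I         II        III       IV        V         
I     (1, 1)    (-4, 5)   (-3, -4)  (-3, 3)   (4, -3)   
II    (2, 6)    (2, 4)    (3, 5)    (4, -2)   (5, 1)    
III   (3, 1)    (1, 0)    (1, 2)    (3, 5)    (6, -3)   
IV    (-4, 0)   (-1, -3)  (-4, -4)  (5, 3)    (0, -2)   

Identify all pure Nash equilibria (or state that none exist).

(IV, IV)

Find each player's best response to every opponent strategy; NE are the intersections.
Country 1's best responses — vs I: III (payoff 3); vs II: II (payoff 2); vs III: II (payoff 3); vs IV: IV (payoff 5); vs V: III (payoff 6).
Country 2's best responses — vs I: II (payoff 5); vs II: I (payoff 6); vs III: IV (payoff 5); vs IV: IV (payoff 3).
The only mutual best response is (IV, IV); neither player gains by switching there.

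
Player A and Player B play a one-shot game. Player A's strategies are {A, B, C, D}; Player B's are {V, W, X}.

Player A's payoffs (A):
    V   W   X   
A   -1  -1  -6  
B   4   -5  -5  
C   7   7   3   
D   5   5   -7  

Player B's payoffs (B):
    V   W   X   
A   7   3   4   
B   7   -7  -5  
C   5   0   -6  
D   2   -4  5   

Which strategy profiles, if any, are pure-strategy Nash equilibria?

(C, V)

Find each player's best response to every opponent strategy; NE are the intersections.
Player A's best responses — vs V: C (payoff 7); vs W: C (payoff 7); vs X: C (payoff 3).
Player B's best responses — vs A: V (payoff 7); vs B: V (payoff 7); vs C: V (payoff 5); vs D: X (payoff 5).
The only mutual best response is (C, V); neither player gains by switching there.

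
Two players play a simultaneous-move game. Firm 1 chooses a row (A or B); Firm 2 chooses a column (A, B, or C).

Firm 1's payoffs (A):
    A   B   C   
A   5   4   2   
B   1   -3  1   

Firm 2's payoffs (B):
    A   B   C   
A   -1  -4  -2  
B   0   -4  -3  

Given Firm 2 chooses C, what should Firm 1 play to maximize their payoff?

A

With Firm 2 fixed at C, Firm 1's payoffs are: A → 2, B → 1.
The maximum is 2, achieved by A.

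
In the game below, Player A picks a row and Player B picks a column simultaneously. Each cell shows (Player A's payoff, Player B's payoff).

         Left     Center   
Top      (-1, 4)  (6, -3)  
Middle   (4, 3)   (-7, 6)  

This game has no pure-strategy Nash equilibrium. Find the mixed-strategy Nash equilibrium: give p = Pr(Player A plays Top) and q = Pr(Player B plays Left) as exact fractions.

p = 3/10, q = 13/18

In a mixed NE each player is indifferent between their pure strategies, so the opponent's mix sets the indifference.
Player B indifferent between Left and Center: p·4 + (1−p)·3 = p·(-3) + (1−p)·6 ⟹ 3 + 1p = 6 + (-9)p ⟹ p = 3/10.
Player A indifferent between Top and Middle: q·(-1) + (1−q)·6 = q·4 + (1−q)·(-7) ⟹ 6 + (-7)q = (-7) + 11q ⟹ q = 13/18.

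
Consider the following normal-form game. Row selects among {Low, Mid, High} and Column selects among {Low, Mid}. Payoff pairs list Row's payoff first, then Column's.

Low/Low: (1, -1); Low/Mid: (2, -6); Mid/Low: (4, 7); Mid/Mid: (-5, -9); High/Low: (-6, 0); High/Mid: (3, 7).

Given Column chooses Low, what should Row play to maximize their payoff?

Mid

With Column fixed at Low, Row's payoffs are: Low → 1, Mid → 4, High → -6.
The maximum is 4, achieved by Mid.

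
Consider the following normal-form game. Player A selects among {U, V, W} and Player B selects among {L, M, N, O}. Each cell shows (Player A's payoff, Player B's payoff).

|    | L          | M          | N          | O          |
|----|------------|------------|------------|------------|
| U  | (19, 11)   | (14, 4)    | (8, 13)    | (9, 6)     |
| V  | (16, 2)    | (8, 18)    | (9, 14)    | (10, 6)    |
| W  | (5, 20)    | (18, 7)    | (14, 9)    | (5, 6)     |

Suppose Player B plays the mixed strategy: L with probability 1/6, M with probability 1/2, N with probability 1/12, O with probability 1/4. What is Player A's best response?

U

Player A's best reply maximizes expected payoff against the mix.
U: (1/6)·19 + (1/2)·14 + (1/12)·8 + (1/4)·9 = 157/12
V: (1/6)·16 + (1/2)·8 + (1/12)·9 + (1/4)·10 = 119/12
W: (1/6)·5 + (1/2)·18 + (1/12)·14 + (1/4)·5 = 49/4
Highest expected payoff is 157/12, from U.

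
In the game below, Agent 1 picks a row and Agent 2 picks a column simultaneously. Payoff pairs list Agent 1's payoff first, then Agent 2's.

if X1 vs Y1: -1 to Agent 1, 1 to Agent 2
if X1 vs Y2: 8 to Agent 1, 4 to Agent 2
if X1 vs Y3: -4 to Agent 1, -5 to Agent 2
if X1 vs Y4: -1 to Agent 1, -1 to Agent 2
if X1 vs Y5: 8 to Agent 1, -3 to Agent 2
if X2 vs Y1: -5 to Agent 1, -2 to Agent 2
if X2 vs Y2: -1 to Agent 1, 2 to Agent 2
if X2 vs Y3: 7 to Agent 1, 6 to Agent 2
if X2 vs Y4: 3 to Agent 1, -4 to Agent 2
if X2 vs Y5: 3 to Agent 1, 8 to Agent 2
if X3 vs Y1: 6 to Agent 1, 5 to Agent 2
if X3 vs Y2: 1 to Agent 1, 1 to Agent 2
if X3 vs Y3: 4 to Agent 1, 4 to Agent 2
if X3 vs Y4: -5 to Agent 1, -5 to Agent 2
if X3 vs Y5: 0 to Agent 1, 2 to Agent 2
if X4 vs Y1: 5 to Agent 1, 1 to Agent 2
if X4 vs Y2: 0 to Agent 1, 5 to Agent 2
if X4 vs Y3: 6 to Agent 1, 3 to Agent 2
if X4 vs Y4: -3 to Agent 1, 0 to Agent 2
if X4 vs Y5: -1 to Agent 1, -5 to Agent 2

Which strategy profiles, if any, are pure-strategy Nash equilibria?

(X1, Y2) and (X3, Y1)

A profile is a Nash equilibrium when each player is best-responding to the other.
Agent 1's best responses — vs Y1: X3 (payoff 6); vs Y2: X1 (payoff 8); vs Y3: X2 (payoff 7); vs Y4: X2 (payoff 3); vs Y5: X1 (payoff 8).
Agent 2's best responses — vs X1: Y2 (payoff 4); vs X2: Y5 (payoff 8); vs X3: Y1 (payoff 5); vs X4: Y2 (payoff 5).
Mutual best responses occur at (X1, Y2) and (X3, Y1); at each, neither player gains by switching.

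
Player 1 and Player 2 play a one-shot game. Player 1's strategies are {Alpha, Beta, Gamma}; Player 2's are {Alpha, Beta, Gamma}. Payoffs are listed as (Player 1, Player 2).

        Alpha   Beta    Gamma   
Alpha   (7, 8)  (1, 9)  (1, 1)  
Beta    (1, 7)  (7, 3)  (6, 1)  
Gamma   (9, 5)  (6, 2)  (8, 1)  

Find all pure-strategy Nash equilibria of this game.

Check mutual best responses: a cell is a NE iff neither player can gain by unilaterally deviating.
Player 1's best responses — vs Alpha: Gamma (payoff 9); vs Beta: Beta (payoff 7); vs Gamma: Gamma (payoff 8).
Player 2's best responses — vs Alpha: Beta (payoff 9); vs Beta: Alpha (payoff 7); vs Gamma: Alpha (payoff 5).
The only mutual best response is (Gamma, Alpha); neither player gains by switching there.

(Gamma, Alpha)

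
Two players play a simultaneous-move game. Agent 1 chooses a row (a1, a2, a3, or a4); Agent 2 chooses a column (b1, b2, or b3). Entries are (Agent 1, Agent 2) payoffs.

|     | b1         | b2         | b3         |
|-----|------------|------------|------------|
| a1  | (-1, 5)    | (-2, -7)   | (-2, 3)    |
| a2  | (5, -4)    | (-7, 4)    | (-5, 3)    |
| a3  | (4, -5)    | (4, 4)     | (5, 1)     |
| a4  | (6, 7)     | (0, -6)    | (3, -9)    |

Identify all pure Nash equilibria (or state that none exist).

(a3, b2) and (a4, b1)

A profile is a Nash equilibrium when each player is best-responding to the other.
Agent 1's best responses — vs b1: a4 (payoff 6); vs b2: a3 (payoff 4); vs b3: a3 (payoff 5).
Agent 2's best responses — vs a1: b1 (payoff 5); vs a2: b2 (payoff 4); vs a3: b2 (payoff 4); vs a4: b1 (payoff 7).
Mutual best responses occur at (a3, b2) and (a4, b1); at each, neither player gains by switching.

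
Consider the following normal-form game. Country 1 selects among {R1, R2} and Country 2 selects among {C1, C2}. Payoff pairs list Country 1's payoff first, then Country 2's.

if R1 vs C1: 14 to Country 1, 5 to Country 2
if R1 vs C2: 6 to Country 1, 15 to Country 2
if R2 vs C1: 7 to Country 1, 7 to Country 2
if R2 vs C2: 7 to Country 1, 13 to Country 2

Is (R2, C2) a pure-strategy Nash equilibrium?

Holding Country 2 at C2: Country 1 gets 7 from R2, versus 6 from R1. No profitable deviation for Country 1.
Holding Country 1 at R2: Country 2 gets 13 from C2, versus 7 from C1. No profitable deviation for Country 2 either.

Yes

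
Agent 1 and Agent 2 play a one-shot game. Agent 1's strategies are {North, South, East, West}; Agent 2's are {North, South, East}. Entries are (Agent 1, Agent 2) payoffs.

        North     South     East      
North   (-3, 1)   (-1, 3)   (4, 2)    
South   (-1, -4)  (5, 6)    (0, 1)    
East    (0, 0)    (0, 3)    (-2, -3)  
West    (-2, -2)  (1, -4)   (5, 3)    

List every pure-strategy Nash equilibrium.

A profile is a Nash equilibrium when each player is best-responding to the other.
Agent 1's best responses — vs North: East (payoff 0); vs South: South (payoff 5); vs East: West (payoff 5).
Agent 2's best responses — vs North: South (payoff 3); vs South: South (payoff 6); vs East: South (payoff 3); vs West: East (payoff 3).
Mutual best responses occur at (South, South) and (West, East); at each, neither player gains by switching.

(South, South) and (West, East)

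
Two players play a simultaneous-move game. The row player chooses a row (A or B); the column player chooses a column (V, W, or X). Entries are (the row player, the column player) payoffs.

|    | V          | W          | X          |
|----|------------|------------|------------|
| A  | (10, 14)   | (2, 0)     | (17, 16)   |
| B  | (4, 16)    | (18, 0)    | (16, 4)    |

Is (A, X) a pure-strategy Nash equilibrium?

Holding the column player at X: the row player gets 17 from A, versus 16 from B. No profitable deviation for the row player.
Holding the row player at A: the column player gets 16 from X, versus 14 from V, 0 from W. No profitable deviation for the column player either.

Yes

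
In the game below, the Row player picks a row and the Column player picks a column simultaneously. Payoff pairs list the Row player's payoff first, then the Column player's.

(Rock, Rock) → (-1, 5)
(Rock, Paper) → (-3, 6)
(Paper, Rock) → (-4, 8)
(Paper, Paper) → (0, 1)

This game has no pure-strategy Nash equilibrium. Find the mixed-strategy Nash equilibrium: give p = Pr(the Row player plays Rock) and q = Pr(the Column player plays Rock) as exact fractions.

In a mixed NE each player is indifferent between their pure strategies, so the opponent's mix sets the indifference.
The Column player indifferent between Rock and Paper: p·5 + (1−p)·8 = p·6 + (1−p)·1 ⟹ 8 + (-3)p = 1 + 5p ⟹ p = 7/8.
The Row player indifferent between Rock and Paper: q·(-1) + (1−q)·(-3) = q·(-4) + (1−q)·0 ⟹ (-3) + 2q = 0 + (-4)q ⟹ q = 1/2.

p = 7/8, q = 1/2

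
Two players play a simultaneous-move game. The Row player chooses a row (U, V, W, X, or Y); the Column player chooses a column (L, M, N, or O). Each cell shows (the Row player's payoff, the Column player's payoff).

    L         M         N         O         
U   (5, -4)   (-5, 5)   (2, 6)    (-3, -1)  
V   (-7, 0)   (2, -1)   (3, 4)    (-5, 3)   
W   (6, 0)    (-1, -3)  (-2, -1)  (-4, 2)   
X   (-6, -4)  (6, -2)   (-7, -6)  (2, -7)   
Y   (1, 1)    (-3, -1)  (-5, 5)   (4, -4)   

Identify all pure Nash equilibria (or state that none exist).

A profile is a Nash equilibrium when each player is best-responding to the other.
The Row player's best responses — vs L: W (payoff 6); vs M: X (payoff 6); vs N: V (payoff 3); vs O: Y (payoff 4).
The Column player's best responses — vs U: N (payoff 6); vs V: N (payoff 4); vs W: O (payoff 2); vs X: M (payoff -2); vs Y: N (payoff 5).
Mutual best responses occur at (V, N) and (X, M); at each, neither player gains by switching.

(V, N) and (X, M)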